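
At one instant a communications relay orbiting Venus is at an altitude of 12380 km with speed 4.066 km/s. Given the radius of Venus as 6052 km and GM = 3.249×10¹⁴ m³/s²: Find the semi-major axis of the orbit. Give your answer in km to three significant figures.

r = 6052 + 12380 = 18432 km = 1.843×10⁷ m.
Specific orbital energy ε = v²/2 − μ/r = (4066)²/2 − 3.249×10¹⁴/1.843×10⁷ = -9.361×10⁶ J/kg.
Since ε = −μ/(2a), a = −μ/(2ε) = 1.735×10⁷ m = 17354 km.

a ≈ 17400 km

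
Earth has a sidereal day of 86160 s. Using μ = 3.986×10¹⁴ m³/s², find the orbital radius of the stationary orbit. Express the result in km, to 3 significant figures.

A synchronous orbit has period T, so by Kepler's third law a = (μT²/4π²)^(1/3).
μT²/4π² = 3.986×10¹⁴ × (8.616×10⁴)² / 39.48 = 7.495×10²² m³.
a = 4.216×10⁷ m = 42163 km.

r_sync ≈ 42200 km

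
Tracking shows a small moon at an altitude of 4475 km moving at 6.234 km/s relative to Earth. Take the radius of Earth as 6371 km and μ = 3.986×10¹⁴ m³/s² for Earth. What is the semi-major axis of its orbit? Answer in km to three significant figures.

a ≈ 11500 km

r = 6371 + 4475 = 10846 km = 1.085×10⁷ m.
Vis-viva rearranged: 1/a = 2/r − v²/μ = 1.844×10⁻⁷ − 9.750×10⁻⁸ = 8.690×10⁻⁸ m⁻¹.
a = 1.151×10⁷ m = 11507 km.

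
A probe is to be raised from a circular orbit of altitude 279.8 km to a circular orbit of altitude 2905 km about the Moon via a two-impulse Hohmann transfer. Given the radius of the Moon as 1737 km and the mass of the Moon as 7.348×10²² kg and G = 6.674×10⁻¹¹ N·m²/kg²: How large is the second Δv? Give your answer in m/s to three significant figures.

Δv ≈ 228 m/s

μ = GM = 6.674×10⁻¹¹ × 7.348×10²² = 4.904×10¹² m³/s².
r₁ = 1737 + 279.8 = 2016.8 km = 2.0168×10⁶ m.
r₂ = 1737 + 2905 = 4642.0 km = 4.6420×10⁶ m.
Transfer ellipse a_t = (r₁ + r₂)/2 = 3.329×10⁶ m.
At r₁: circular v_c1 = √(μ/r₁) = 1559 m/s; transfer-perilune v_p = √[μ(2/r₁ − 1/a_t)] = 1841 m/s.
At r₂: circular v_c2 = √(μ/r₂) = 1028 m/s; transfer-apolune v_a = √[μ(2/r₂ − 1/a_t)] = 800.0 m/s.
Δv₂ = v_c2 − v_a = 227.9 m/s.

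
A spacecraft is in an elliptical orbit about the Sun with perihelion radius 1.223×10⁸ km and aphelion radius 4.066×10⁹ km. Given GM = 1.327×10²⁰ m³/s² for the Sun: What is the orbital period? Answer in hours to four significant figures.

T ≈ 459100 hours

Semi-major axis a = (r_p + r_a)/2 = (1.2230×10⁸ + 4.0660×10⁹)/2 = 2.0942×10⁹ km = 2.094×10¹² m.
By Kepler's third law T = 2π√(a³/μ) = 2π × 2.631×10⁸ = 1.653×10⁹ s.
= 4.591×10⁵ hours.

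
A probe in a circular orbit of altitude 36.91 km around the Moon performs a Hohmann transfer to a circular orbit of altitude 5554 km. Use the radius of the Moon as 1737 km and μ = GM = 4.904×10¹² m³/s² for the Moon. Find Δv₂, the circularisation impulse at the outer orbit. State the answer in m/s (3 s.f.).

r₁ = 1737 + 36.91 = 1773.9 km = 1.7739×10⁶ m.
r₂ = 1737 + 5554 = 7291.0 km = 7.2910×10⁶ m.
Transfer ellipse a_t = (r₁ + r₂)/2 = 4.532×10⁶ m.
At r₁: circular v_c1 = √(μ/r₁) = 1663 m/s; transfer-perilune v_p = √[μ(2/r₁ − 1/a_t)] = 2109 m/s.
At r₂: circular v_c2 = √(μ/r₂) = 820.1 m/s; transfer-apolune v_a = √[μ(2/r₂ − 1/a_t)] = 513.1 m/s.
Δv₂ = v_c2 − v_a = 307.1 m/s.

Δv ≈ 307 m/s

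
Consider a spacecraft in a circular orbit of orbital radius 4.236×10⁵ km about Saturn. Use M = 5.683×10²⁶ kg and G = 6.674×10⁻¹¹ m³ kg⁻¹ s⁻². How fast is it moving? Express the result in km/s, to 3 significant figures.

v ≈ 9.46 km/s

μ = GM = 6.674×10⁻¹¹ × 5.683×10²⁶ = 3.793×10¹⁶ m³/s².
r = 4.236×10⁵ km = 4.236×10⁸ m.
For a circular orbit v = √(μ/r) = √(3.793×10¹⁶ / 4.236×10⁸) = √(8.954×10⁷) = 9462 m/s.
That is 9.462 km/s.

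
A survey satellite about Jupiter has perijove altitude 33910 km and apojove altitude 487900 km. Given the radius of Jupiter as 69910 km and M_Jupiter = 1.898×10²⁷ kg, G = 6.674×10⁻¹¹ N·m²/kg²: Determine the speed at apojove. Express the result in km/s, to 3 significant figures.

μ = GM = 6.674×10⁻¹¹ × 1.898×10²⁷ = 1.267×10¹⁷ m³/s².
r_p = 69910 + 33910 = 103820 km = 1.0382×10⁸ m.
r_a = 69910 + 487900 = 557810 km = 5.5781×10⁸ m.
Semi-major axis a = (r_p + r_a)/2 = 3.3082×10⁵ km = 3.308×10⁸ m.
Vis-viva: v² = μ(2/r − 1/a) = 1.267×10¹⁷ × (3.585×10⁻⁹ − 3.023×10⁻⁹) = 7.127×10⁷ m²/s².
v = 8442 m/s = 8.442 km/s.

v ≈ 8.44 km/s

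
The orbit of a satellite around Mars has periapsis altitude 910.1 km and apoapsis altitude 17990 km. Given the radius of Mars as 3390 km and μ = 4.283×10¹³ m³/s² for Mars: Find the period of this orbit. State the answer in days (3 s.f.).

r_p = 3390 + 910.1 = 4300.1 km = 4.3001×10⁶ m.
r_a = 3390 + 17990 = 21380 km = 2.1380×10⁷ m.
Semi-major axis a = (r_p + r_a)/2 = (4300.1 + 21380)/2 = 12840 km = 1.284×10⁷ m.
By Kepler's third law T = 2π√(a³/μ) = 2π × 7.030×10³ = 4.417×10⁴ s.
= 0.5113 days.

T ≈ 0.511 days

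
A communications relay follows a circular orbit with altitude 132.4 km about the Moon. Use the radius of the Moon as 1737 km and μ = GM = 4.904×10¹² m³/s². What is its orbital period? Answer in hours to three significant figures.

r = 1737 + 132.4 = 1869.4 km = 1.8694×10⁶ m.
Kepler's third law: T = 2π√(r³/μ) = 2π√((1.869×10⁶)³ / 4.904×10¹²).
r³/μ = 1.332×10⁶ s², so T = 2π × 1.154×10³ = 7.252×10³ s.
Converting: 7.252×10³ s ÷ 3600 = 2.014 hours.

T ≈ 2.01 hours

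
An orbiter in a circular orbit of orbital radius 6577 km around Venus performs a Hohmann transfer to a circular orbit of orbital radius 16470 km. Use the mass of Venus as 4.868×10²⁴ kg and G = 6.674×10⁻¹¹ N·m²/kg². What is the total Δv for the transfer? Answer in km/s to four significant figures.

Δv_total ≈ 2.460 km/s

μ = GM = 6.674×10⁻¹¹ × 4.868×10²⁴ = 3.249×10¹⁴ m³/s².
r₁ = 6577 km = 6.577×10⁶ m.
r₂ = 16470 km = 1.647×10⁷ m.
Transfer ellipse a_t = (r₁ + r₂)/2 = 1.152×10⁷ m.
At r₁: circular v_c1 = √(μ/r₁) = 7028 m/s; transfer-periapsis v_p = √[μ(2/r₁ − 1/a_t)] = 8403 m/s.
Δv₁ = v_p − v_c1 = 1374 m/s.
At r₂: circular v_c2 = √(μ/r₂) = 4441 m/s; transfer-apoapsis v_a = √[μ(2/r₂ − 1/a_t)] = 3355 m/s.
Δv₂ = v_c2 − v_a = 1086 m/s.
Total Δv = Δv₁ + Δv₂ = 2460 m/s = 2.460 km/s.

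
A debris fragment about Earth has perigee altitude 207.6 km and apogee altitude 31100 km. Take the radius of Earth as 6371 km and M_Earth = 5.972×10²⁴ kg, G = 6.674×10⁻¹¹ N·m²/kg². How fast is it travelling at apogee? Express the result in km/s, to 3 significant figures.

μ = GM = 6.674×10⁻¹¹ × 5.972×10²⁴ = 3.986×10¹⁴ m³/s².
r_p = 6371 + 207.6 = 6578.6 km = 6.5786×10⁶ m.
r_a = 6371 + 31100 = 37471 km = 3.7471×10⁷ m.
Semi-major axis a = (r_p + r_a)/2 = 22025 km = 2.202×10⁷ m.
Vis-viva: v² = μ(2/r − 1/a) = 3.986×10¹⁴ × (5.337×10⁻⁸ − 4.540×10⁻⁸) = 3.177×10⁶ m²/s².
v = 1782 m/s = 1.782 km/s.

v ≈ 1.78 km/s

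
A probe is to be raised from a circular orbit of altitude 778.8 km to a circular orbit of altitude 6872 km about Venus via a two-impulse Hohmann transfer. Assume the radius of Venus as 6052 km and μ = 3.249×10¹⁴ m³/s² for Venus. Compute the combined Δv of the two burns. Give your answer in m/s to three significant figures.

Δv_total ≈ 1840 m/s

r₁ = 6052 + 778.8 = 6830.8 km = 6.8308×10⁶ m.
r₂ = 6052 + 6872 = 12924 km = 1.2924×10⁷ m.
Transfer ellipse a_t = (r₁ + r₂)/2 = 9.877×10⁶ m.
At r₁: circular v_c1 = √(μ/r₁) = 6897 m/s; transfer-periapsis v_p = √[μ(2/r₁ − 1/a_t)] = 7889 m/s.
Δv₁ = v_p − v_c1 = 992.2 m/s.
At r₂: circular v_c2 = √(μ/r₂) = 5014 m/s; transfer-apoapsis v_a = √[μ(2/r₂ − 1/a_t)] = 4170 m/s.
Δv₂ = v_c2 − v_a = 844.3 m/s.
Total Δv = Δv₁ + Δv₂ = 1837 m/s.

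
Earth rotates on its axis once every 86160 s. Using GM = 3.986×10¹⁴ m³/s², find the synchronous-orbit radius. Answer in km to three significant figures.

A synchronous orbit has period T, so by Kepler's third law a = (μT²/4π²)^(1/3).
μT²/4π² = 3.986×10¹⁴ × (8.616×10⁴)² / 39.48 = 7.495×10²² m³.
a = 4.216×10⁷ m = 42163 km.

r_sync ≈ 42200 km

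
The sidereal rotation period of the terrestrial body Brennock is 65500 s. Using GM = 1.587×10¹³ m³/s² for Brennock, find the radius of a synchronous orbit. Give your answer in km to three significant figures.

r_sync ≈ 12000 km

A synchronous orbit has period T, so by Kepler's third law a = (μT²/4π²)^(1/3).
μT²/4π² = 1.587×10¹³ × (6.550×10⁴)² / 39.48 = 1.725×10²¹ m³.
a = 1.199×10⁷ m = 11992 km.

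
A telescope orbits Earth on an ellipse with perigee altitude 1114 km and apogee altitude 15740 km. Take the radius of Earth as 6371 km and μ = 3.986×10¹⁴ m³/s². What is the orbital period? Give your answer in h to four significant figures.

T ≈ 4.976 h

r_p = 6371 + 1114 = 7485.0 km = 7.4850×10⁶ m.
r_a = 6371 + 15740 = 22111 km = 2.2111×10⁷ m.
Semi-major axis a = (r_p + r_a)/2 = (7485.0 + 22111)/2 = 14798 km = 1.480×10⁷ m.
By Kepler's third law T = 2π√(a³/μ) = 2π × 2.851×10³ = 1.791×10⁴ s.
= 4.976 h.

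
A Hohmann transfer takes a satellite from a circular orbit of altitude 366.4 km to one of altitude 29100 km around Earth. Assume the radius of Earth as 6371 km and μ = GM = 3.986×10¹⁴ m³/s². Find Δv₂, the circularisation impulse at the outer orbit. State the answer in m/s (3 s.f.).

r₁ = 6371 + 366.4 = 6737.4 km = 6.7374×10⁶ m.
r₂ = 6371 + 29100 = 35471 km = 3.5471×10⁷ m.
Transfer ellipse a_t = (r₁ + r₂)/2 = 2.110×10⁷ m.
At r₁: circular v_c1 = √(μ/r₁) = 7692 m/s; transfer-perigee v_p = √[μ(2/r₁ − 1/a_t)] = 9972 m/s.
At r₂: circular v_c2 = √(μ/r₂) = 3352 m/s; transfer-apogee v_a = √[μ(2/r₂ − 1/a_t)] = 1894 m/s.
Δv₂ = v_c2 − v_a = 1458 m/s.

Δv ≈ 1460 m/s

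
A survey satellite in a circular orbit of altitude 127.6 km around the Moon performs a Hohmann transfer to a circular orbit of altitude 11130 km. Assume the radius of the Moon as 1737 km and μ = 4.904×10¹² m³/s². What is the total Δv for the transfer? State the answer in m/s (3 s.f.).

r₁ = 1737 + 127.6 = 1864.6 km = 1.8646×10⁶ m.
r₂ = 1737 + 11130 = 12867 km = 1.2867×10⁷ m.
Transfer ellipse a_t = (r₁ + r₂)/2 = 7.366×10⁶ m.
At r₁: circular v_c1 = √(μ/r₁) = 1622 m/s; transfer-perilune v_p = √[μ(2/r₁ − 1/a_t)] = 2143 m/s.
Δv₁ = v_p − v_c1 = 521.7 m/s.
At r₂: circular v_c2 = √(μ/r₂) = 617.4 m/s; transfer-apolune v_a = √[μ(2/r₂ − 1/a_t)] = 310.6 m/s.
Δv₂ = v_c2 − v_a = 306.7 m/s.
Total Δv = Δv₁ + Δv₂ = 828.4 m/s.

Δv_total ≈ 828 m/s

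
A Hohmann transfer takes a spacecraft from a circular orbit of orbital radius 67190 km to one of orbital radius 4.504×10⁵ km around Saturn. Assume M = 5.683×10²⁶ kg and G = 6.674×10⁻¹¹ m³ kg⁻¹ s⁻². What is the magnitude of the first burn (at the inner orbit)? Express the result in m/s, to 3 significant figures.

Δv ≈ 7580 m/s

μ = GM = 6.674×10⁻¹¹ × 5.683×10²⁶ = 3.793×10¹⁶ m³/s².
r₁ = 67190 km = 6.719×10⁷ m.
r₂ = 4.504×10⁵ km = 4.504×10⁸ m.
Transfer ellipse a_t = (r₁ + r₂)/2 = 2.588×10⁸ m.
At r₁: circular v_c1 = √(μ/r₁) = 23760 m/s; transfer-perikrone v_p = √[μ(2/r₁ − 1/a_t)] = 31340 m/s.
Δv₁ = v_p − v_c1 = 7585 m/s.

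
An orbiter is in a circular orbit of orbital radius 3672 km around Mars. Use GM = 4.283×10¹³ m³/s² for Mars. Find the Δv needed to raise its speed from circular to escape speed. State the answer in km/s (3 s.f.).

r = 3672 km = 3.672×10⁶ m.
Circular speed v_c = √(μ/r) = 3415 m/s.
Escape speed v_esc = √(2μ/r) = √2 × v_c = 4830 m/s.
Δv = v_esc − v_c = 1415 m/s = 1.415 km/s.

Δv ≈ 1.41 km/s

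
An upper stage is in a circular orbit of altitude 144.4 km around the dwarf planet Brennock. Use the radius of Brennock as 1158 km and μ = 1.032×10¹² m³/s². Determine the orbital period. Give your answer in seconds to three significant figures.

T ≈ 9190 seconds

r = 1158 + 144.4 = 1302.4 km = 1.3024×10⁶ m.
Kepler's third law: T = 2π√(r³/μ) = 2π√((1.302×10⁶)³ / 1.032×10¹²).
r³/μ = 2.141×10⁶ s², so T = 2π × 1.463×10³ = 9.193×10³ s.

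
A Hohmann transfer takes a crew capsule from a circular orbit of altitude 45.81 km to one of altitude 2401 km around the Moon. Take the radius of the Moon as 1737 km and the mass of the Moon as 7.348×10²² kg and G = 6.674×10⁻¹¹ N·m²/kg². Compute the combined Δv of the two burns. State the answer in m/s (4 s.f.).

Δv_total ≈ 546.1 m/s

μ = GM = 6.674×10⁻¹¹ × 7.348×10²² = 4.904×10¹² m³/s².
r₁ = 1737 + 45.81 = 1782.8 km = 1.7828×10⁶ m.
r₂ = 1737 + 2401 = 4138.0 km = 4.1380×10⁶ m.
Transfer ellipse a_t = (r₁ + r₂)/2 = 2.960×10⁶ m.
At r₁: circular v_c1 = √(μ/r₁) = 1659 m/s; transfer-perilune v_p = √[μ(2/r₁ − 1/a_t)] = 1961 m/s.
Δv₁ = v_p − v_c1 = 302.3 m/s.
At r₂: circular v_c2 = √(μ/r₂) = 1089 m/s; transfer-apolune v_a = √[μ(2/r₂ − 1/a_t)] = 844.8 m/s.
Δv₂ = v_c2 − v_a = 243.8 m/s.
Total Δv = Δv₁ + Δv₂ = 546.1 m/s.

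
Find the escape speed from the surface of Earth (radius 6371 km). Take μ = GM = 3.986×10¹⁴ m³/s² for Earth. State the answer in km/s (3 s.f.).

r = R = 6.371×10⁶ m.
Escape speed v_esc = √(2μ/r) = √(2 × 3.986×10¹⁴ / 6.371×10⁶) = √(1.251×10⁸) = 11190 m/s.
= 11.19 km/s.

v_esc ≈ 11.2 km/s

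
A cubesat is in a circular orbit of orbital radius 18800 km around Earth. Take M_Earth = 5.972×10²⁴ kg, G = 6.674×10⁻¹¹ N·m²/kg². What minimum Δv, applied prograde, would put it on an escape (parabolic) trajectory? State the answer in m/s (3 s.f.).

μ = GM = 6.674×10⁻¹¹ × 5.972×10²⁴ = 3.986×10¹⁴ m³/s².
r = 18800 km = 1.880×10⁷ m.
Circular speed v_c = √(μ/r) = 4604 m/s.
Escape speed v_esc = √(2μ/r) = √2 × v_c = 6512 m/s.
Δv = v_esc − v_c = 1907 m/s.

Δv ≈ 1910 m/s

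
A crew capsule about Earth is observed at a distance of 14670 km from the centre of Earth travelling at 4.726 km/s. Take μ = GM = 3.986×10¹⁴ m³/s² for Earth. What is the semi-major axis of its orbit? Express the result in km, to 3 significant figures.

a ≈ 12500 km

r = 1.467×10⁷ m.
Vis-viva rearranged: 1/a = 2/r − v²/μ = 1.363×10⁻⁷ − 5.603×10⁻⁸ = 8.030×10⁻⁸ m⁻¹.
a = 1.245×10⁷ m = 12453 km.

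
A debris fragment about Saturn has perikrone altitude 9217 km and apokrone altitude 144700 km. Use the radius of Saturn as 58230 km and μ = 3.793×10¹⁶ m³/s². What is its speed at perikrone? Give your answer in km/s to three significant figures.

v ≈ 29.1 km/s

r_p = 58230 + 9217 = 67447 km = 6.7447×10⁷ m.
r_a = 58230 + 144700 = 202930 km = 2.0293×10⁸ m.
Semi-major axis a = (r_p + r_a)/2 = 1.3519×10⁵ km = 1.352×10⁸ m.
Vis-viva: v² = μ(2/r − 1/a) = 3.793×10¹⁶ × (2.965×10⁻⁸ − 7.397×10⁻⁹) = 8.442×10⁸ m²/s².
v = 29050 m/s = 29.05 km/s.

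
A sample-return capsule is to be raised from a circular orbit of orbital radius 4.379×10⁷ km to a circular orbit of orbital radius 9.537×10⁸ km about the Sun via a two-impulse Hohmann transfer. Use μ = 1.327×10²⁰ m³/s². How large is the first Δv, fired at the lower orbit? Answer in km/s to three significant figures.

Δv ≈ 21.1 km/s

r₁ = 4.379×10⁷ km = 4.379×10¹⁰ m.
r₂ = 9.537×10⁸ km = 9.537×10¹¹ m.
Transfer ellipse a_t = (r₁ + r₂)/2 = 4.987×10¹¹ m.
At r₁: circular v_c1 = √(μ/r₁) = 55050 m/s; transfer-perihelion v_p = √[μ(2/r₁ − 1/a_t)] = 76120 m/s.
Δv₁ = v_p − v_c1 = 21070 m/s.
= 21.07 km/s.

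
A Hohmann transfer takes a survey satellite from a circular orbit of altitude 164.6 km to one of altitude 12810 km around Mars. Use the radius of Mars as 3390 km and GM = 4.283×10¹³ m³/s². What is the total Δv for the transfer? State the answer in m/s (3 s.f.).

Δv_total ≈ 1620 m/s

r₁ = 3390 + 164.6 = 3554.6 km = 3.5546×10⁶ m.
r₂ = 3390 + 12810 = 16200 km = 1.6200×10⁷ m.
Transfer ellipse a_t = (r₁ + r₂)/2 = 9.877×10⁶ m.
At r₁: circular v_c1 = √(μ/r₁) = 3471 m/s; transfer-periapsis v_p = √[μ(2/r₁ − 1/a_t)] = 4445 m/s.
Δv₁ = v_p − v_c1 = 974.3 m/s.
At r₂: circular v_c2 = √(μ/r₂) = 1626 m/s; transfer-apoapsis v_a = √[μ(2/r₂ − 1/a_t)] = 975.4 m/s.
Δv₂ = v_c2 − v_a = 650.6 m/s.
Total Δv = Δv₁ + Δv₂ = 1625 m/s.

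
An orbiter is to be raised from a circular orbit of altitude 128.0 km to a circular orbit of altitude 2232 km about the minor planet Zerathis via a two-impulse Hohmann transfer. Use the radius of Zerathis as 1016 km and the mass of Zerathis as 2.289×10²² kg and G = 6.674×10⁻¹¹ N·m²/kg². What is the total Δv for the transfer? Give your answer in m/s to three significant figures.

μ = GM = 6.674×10⁻¹¹ × 2.289×10²² = 1.528×10¹² m³/s².
r₁ = 1016 + 128.0 = 1144.0 km = 1.1440×10⁶ m.
r₂ = 1016 + 2232 = 3248.0 km = 3.2480×10⁶ m.
Transfer ellipse a_t = (r₁ + r₂)/2 = 2.196×10⁶ m.
At r₁: circular v_c1 = √(μ/r₁) = 1156 m/s; transfer-periapsis v_p = √[μ(2/r₁ − 1/a_t)] = 1405 m/s.
Δv₁ = v_p − v_c1 = 249.8 m/s.
At r₂: circular v_c2 = √(μ/r₂) = 685.8 m/s; transfer-apoapsis v_a = √[μ(2/r₂ − 1/a_t)] = 495.0 m/s.
Δv₂ = v_c2 − v_a = 190.8 m/s.
Total Δv = Δv₁ + Δv₂ = 440.6 m/s.

Δv_total ≈ 441 m/s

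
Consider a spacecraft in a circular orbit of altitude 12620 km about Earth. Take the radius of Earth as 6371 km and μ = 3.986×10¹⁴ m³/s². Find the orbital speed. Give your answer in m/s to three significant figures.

r = 6371 + 12620 = 18991 km = 1.8991×10⁷ m.
For a circular orbit v = √(μ/r) = √(3.986×10¹⁴ / 1.899×10⁷) = √(2.099×10⁷) = 4581 m/s.

v ≈ 4580 m/s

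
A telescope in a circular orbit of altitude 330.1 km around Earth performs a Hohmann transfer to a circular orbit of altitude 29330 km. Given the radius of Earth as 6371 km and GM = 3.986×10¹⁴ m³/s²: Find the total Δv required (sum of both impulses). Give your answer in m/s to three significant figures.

Δv_total ≈ 3760 m/s

r₁ = 6371 + 330.1 = 6701.1 km = 6.7011×10⁶ m.
r₂ = 6371 + 29330 = 35701 km = 3.5701×10⁷ m.
Transfer ellipse a_t = (r₁ + r₂)/2 = 2.120×10⁷ m.
At r₁: circular v_c1 = √(μ/r₁) = 7713 m/s; transfer-perigee v_p = √[μ(2/r₁ − 1/a_t)] = 10010 m/s.
Δv₁ = v_p − v_c1 = 2296 m/s.
At r₂: circular v_c2 = √(μ/r₂) = 3341 m/s; transfer-apogee v_a = √[μ(2/r₂ − 1/a_t)] = 1879 m/s.
Δv₂ = v_c2 − v_a = 1463 m/s.
Total Δv = Δv₁ + Δv₂ = 3759 m/s.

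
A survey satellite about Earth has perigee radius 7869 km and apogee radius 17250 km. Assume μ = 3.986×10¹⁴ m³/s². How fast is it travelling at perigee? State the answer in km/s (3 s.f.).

Semi-major axis a = (r_p + r_a)/2 = 12560 km = 1.256×10⁷ m.
Vis-viva: v² = μ(2/r − 1/a) = 3.986×10¹⁴ × (2.542×10⁻⁷ − 7.962×10⁻⁸) = 6.957×10⁷ m²/s².
v = 8341 m/s = 8.341 km/s.

v ≈ 8.34 km/s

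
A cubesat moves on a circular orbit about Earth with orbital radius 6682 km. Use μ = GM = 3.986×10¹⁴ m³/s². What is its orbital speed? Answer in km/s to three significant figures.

r = 6682 km = 6.682×10⁶ m.
For a circular orbit v = √(μ/r) = √(3.986×10¹⁴ / 6.682×10⁶) = √(5.965×10⁷) = 7724 m/s.
That is 7.724 km/s.

v ≈ 7.72 km/s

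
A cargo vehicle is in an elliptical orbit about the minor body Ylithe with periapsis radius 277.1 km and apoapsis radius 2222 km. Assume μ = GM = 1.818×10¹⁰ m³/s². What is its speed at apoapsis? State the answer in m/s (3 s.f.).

v ≈ 42.6 m/s

Semi-major axis a = (r_p + r_a)/2 = 1249.5 km = 1.250×10⁶ m.
Vis-viva: v² = μ(2/r − 1/a) = 1.818×10¹⁰ × (9.001×10⁻⁷ − 8.003×10⁻⁷) = 1.814×10³ m²/s².
v = 42.60 m/s.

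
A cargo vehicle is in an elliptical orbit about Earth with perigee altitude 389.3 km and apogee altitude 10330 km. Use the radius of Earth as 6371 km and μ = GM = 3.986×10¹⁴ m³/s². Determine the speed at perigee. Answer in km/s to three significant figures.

r_p = 6371 + 389.3 = 6760.3 km = 6.7603×10⁶ m.
r_a = 6371 + 10330 = 16701 km = 1.6701×10⁷ m.
Semi-major axis a = (r_p + r_a)/2 = 11731 km = 1.173×10⁷ m.
Vis-viva: v² = μ(2/r − 1/a) = 3.986×10¹⁴ × (2.958×10⁻⁷ − 8.525×10⁻⁸) = 8.394×10⁷ m²/s².
v = 9162 m/s = 9.162 km/s.

v ≈ 9.16 km/s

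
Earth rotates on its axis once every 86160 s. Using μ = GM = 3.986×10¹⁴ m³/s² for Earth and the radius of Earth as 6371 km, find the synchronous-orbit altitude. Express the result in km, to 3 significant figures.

A synchronous orbit has period T, so by Kepler's third law a = (μT²/4π²)^(1/3).
μT²/4π² = 3.986×10¹⁴ × (8.616×10⁴)² / 39.48 = 7.495×10²² m³.
a = 4.216×10⁷ m = 42163 km.
Altitude h = a − R = 42163 − 6371 = 35792 km.

h_sync ≈ 35800 km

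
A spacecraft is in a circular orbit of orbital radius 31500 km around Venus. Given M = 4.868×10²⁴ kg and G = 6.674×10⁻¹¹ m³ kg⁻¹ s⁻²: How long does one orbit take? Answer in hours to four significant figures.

μ = GM = 6.674×10⁻¹¹ × 4.868×10²⁴ = 3.249×10¹⁴ m³/s².
r = 31500 km = 3.150×10⁷ m.
Kepler's third law: T = 2π√(r³/μ) = 2π√((3.150×10⁷)³ / 3.249×10¹⁴).
r³/μ = 9.620×10⁷ s², so T = 2π × 9.808×10³ = 6.163×10⁴ s.
Converting: 6.163×10⁴ s ÷ 3600 = 17.12 hours.

T ≈ 17.12 hours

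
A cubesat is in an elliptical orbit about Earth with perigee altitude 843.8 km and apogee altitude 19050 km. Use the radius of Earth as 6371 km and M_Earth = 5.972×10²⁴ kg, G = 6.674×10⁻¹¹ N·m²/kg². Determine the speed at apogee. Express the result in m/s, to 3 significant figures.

μ = GM = 6.674×10⁻¹¹ × 5.972×10²⁴ = 3.986×10¹⁴ m³/s².
r_p = 6371 + 843.8 = 7214.8 km = 7.2148×10⁶ m.
r_a = 6371 + 19050 = 25421 km = 2.5421×10⁷ m.
Semi-major axis a = (r_p + r_a)/2 = 16318 km = 1.632×10⁷ m.
Vis-viva: v² = μ(2/r − 1/a) = 3.986×10¹⁴ × (7.868×10⁻⁸ − 6.128×10⁻⁸) = 6.932×10⁶ m²/s².
v = 2633 m/s.

v ≈ 2630 m/s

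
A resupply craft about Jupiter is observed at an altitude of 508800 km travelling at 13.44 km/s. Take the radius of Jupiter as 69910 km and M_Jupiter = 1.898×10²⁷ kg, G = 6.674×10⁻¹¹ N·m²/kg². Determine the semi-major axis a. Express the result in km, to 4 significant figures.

μ = GM = 6.674×10⁻¹¹ × 1.898×10²⁷ = 1.267×10¹⁷ m³/s².
r = 69910 + 508800 = 5.7871×10⁵ km = 5.787×10⁸ m.
Specific orbital energy ε = v²/2 − μ/r = (13440)²/2 − 1.267×10¹⁷/5.787×10⁸ = -1.286×10⁸ J/kg.
Since ε = −μ/(2a), a = −μ/(2ε) = 4.926×10⁸ m = 4.9262×10⁵ km.

a ≈ 4.926×10⁵ km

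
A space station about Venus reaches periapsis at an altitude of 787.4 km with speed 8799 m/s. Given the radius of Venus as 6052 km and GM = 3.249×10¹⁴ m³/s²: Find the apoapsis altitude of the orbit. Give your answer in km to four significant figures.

r_p = 6052 + 787.4 = 6839.4 km = 6.839×10⁶ m.
Specific energy ε = v²/2 − μ/r = -8.793×10⁶ J/kg, so a = −μ/(2ε) = 1.847×10⁷ m.
The apsides satisfy r_p + r_a = 2a, so the apoapsis radius is 2a − r_p = 3.011×10⁷ m = 30111 km.
Apoapsis altitude = 30111 − 6052 = 24059 km.

apoapsis altitude ≈ 24060 km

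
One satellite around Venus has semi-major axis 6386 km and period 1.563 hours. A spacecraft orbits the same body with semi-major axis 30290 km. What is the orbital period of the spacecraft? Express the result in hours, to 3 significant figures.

T₂ ≈ 16.1 hours

Kepler's third law: T² ∝ a³, so T₂ = T₁ (a₂/a₁)^(3/2).
a₂/a₁ = 4.743, (a₂/a₁)^(3/2) = 10.33.
T₂ = 1.563 × 10.33 = 16.15 hours.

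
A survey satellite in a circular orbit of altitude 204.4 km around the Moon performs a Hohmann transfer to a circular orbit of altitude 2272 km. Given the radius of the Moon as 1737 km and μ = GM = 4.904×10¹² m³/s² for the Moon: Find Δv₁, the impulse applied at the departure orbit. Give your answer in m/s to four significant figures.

r₁ = 1737 + 204.4 = 1941.4 km = 1.9414×10⁶ m.
r₂ = 1737 + 2272 = 4009.0 km = 4.0090×10⁶ m.
Transfer ellipse a_t = (r₁ + r₂)/2 = 2.975×10⁶ m.
At r₁: circular v_c1 = √(μ/r₁) = 1589 m/s; transfer-perilune v_p = √[μ(2/r₁ − 1/a_t)] = 1845 m/s.
Δv₁ = v_p − v_c1 = 255.6 m/s.

Δv ≈ 255.6 m/s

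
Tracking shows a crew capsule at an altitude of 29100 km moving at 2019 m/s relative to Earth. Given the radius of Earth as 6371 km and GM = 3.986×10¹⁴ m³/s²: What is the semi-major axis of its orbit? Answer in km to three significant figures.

r = 6371 + 29100 = 35471 km = 3.547×10⁷ m.
Specific orbital energy ε = v²/2 − μ/r = (2019)²/2 − 3.986×10¹⁴/3.547×10⁷ = -9.199×10⁶ J/kg.
Since ε = −μ/(2a), a = −μ/(2ε) = 2.167×10⁷ m = 21665 km.

a ≈ 21700 km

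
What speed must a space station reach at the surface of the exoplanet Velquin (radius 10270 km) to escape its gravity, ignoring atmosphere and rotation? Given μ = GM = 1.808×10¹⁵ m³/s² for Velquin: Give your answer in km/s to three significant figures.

r = R = 1.027×10⁷ m.
Escape speed v_esc = √(2μ/r) = √(2 × 1.808×10¹⁵ / 1.027×10⁷) = √(3.521×10⁸) = 18760 m/s.
= 18.76 km/s.

v_esc ≈ 18.8 km/s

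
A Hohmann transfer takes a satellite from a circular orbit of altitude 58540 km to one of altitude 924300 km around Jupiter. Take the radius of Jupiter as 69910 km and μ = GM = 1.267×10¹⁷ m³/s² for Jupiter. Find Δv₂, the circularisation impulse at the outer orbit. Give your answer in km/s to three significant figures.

r₁ = 69910 + 58540 = 128450 km = 1.2845×10⁸ m.
r₂ = 69910 + 924300 = 994210 km = 9.9421×10⁸ m.
Transfer ellipse a_t = (r₁ + r₂)/2 = 5.613×10⁸ m.
At r₁: circular v_c1 = √(μ/r₁) = 31410 m/s; transfer-perijove v_p = √[μ(2/r₁ − 1/a_t)] = 41800 m/s.
At r₂: circular v_c2 = √(μ/r₂) = 11290 m/s; transfer-apojove v_a = √[μ(2/r₂ − 1/a_t)] = 5400 m/s.
Δv₂ = v_c2 − v_a = 5889 m/s.
= 5.889 km/s.

Δv ≈ 5.89 km/s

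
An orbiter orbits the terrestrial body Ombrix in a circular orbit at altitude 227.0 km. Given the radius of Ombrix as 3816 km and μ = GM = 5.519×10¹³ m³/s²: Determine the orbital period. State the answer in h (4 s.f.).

r = 3816 + 227.0 = 4043.0 km = 4.0430×10⁶ m.
Kepler's third law: T = 2π√(r³/μ) = 2π√((4.043×10⁶)³ / 5.519×10¹³).
r³/μ = 1.197×10⁶ s², so T = 2π × 1.094×10³ = 6.876×10³ s.
Converting: 6.876×10³ s ÷ 3600 = 1.910 h.

T ≈ 1.910 h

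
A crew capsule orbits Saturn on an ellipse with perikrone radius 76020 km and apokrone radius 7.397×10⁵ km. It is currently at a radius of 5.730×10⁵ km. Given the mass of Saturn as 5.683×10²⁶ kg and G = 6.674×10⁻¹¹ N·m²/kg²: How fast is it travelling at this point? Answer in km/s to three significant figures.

μ = GM = 6.674×10⁻¹¹ × 5.683×10²⁶ = 3.793×10¹⁶ m³/s².
Semi-major axis a = (r_p + r_a)/2 = 4.0786×10⁵ km = 4.079×10⁸ m.
Vis-viva: v² = μ(2/r − 1/a) = 3.793×10¹⁶ × (3.490×10⁻⁹ − 2.452×10⁻⁹) = 3.939×10⁷ m²/s².
v = 6276 m/s = 6.276 km/s.

v ≈ 6.28 km/s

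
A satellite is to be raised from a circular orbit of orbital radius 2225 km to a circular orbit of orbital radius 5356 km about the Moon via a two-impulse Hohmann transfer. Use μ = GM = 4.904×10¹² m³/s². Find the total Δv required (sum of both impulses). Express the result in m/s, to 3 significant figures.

r₁ = 2225 km = 2.225×10⁶ m.
r₂ = 5356 km = 5.356×10⁶ m.
Transfer ellipse a_t = (r₁ + r₂)/2 = 3.790×10⁶ m.
At r₁: circular v_c1 = √(μ/r₁) = 1485 m/s; transfer-perilune v_p = √[μ(2/r₁ − 1/a_t)] = 1765 m/s.
Δv₁ = v_p − v_c1 = 280.1 m/s.
At r₂: circular v_c2 = √(μ/r₂) = 956.9 m/s; transfer-apolune v_a = √[μ(2/r₂ − 1/a_t)] = 733.1 m/s.
Δv₂ = v_c2 − v_a = 223.8 m/s.
Total Δv = Δv₁ + Δv₂ = 503.9 m/s.

Δv_total ≈ 504 m/s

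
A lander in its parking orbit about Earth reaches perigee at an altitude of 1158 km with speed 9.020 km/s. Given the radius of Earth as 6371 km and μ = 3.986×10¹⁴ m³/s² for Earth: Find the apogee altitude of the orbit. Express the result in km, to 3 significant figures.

apogee altitude ≈ 18600 km

r_p = 6371 + 1158 = 7529.0 km = 7.529×10⁶ m.
Specific energy ε = v²/2 − μ/r = -1.226×10⁷ J/kg, so a = −μ/(2ε) = 1.625×10⁷ m.
The apsides satisfy r_p + r_a = 2a, so the apogee radius is 2a − r_p = 2.498×10⁷ m = 24979 km.
Apogee altitude = 24979 − 6371 = 18608 km.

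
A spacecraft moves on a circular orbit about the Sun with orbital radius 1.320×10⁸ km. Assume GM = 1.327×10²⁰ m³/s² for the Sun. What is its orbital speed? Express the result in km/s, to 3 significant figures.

r = 1.320×10⁸ km = 1.320×10¹¹ m.
For a circular orbit v = √(μ/r) = √(1.327×10²⁰ / 1.320×10¹¹) = √(1.005×10⁹) = 31710 m/s.
That is 31.71 km/s.

v ≈ 31.7 km/s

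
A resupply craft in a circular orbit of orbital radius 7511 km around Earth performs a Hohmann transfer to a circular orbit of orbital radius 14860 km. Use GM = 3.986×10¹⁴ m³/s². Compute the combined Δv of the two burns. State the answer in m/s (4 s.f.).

Δv_total ≈ 2047 m/s

r₁ = 7511 km = 7.511×10⁶ m.
r₂ = 14860 km = 1.486×10⁷ m.
Transfer ellipse a_t = (r₁ + r₂)/2 = 1.119×10⁷ m.
At r₁: circular v_c1 = √(μ/r₁) = 7285 m/s; transfer-perigee v_p = √[μ(2/r₁ − 1/a_t)] = 8397 m/s.
Δv₁ = v_p − v_c1 = 1112 m/s.
At r₂: circular v_c2 = √(μ/r₂) = 5179 m/s; transfer-apogee v_a = √[μ(2/r₂ − 1/a_t)] = 4244 m/s.
Δv₂ = v_c2 − v_a = 935.1 m/s.
Total Δv = Δv₁ + Δv₂ = 2047 m/s.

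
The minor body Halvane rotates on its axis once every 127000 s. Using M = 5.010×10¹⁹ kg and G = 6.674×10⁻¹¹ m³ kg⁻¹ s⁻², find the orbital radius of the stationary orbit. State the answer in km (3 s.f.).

r_sync ≈ 1110 km

μ = GM = 6.674×10⁻¹¹ × 5.010×10¹⁹ = 3.344×10⁹ m³/s².
A synchronous orbit has period T, so by Kepler's third law a = (μT²/4π²)^(1/3).
μT²/4π² = 3.344×10⁹ × (1.270×10⁵)² / 39.48 = 1.366×10¹⁸ m³.
a = 1.110×10⁶ m = 1109.6 km.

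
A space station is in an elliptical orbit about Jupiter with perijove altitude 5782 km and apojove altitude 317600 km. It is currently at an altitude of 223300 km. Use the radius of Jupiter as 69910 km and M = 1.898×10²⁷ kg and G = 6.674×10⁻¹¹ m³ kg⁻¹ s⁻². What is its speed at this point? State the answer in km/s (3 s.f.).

v ≈ 17.8 km/s

μ = GM = 6.674×10⁻¹¹ × 1.898×10²⁷ = 1.267×10¹⁷ m³/s².
r_p = 69910 + 5782 = 75692 km = 7.5692×10⁷ m.
r_a = 69910 + 317600 = 387510 km = 3.8751×10⁸ m.
r = 69910 + 223300 = 2.9321×10⁵ km = 2.932×10⁸ m.
Semi-major axis a = (r_p + r_a)/2 = 2.3160×10⁵ km = 2.316×10⁸ m.
Vis-viva: v² = μ(2/r − 1/a) = 1.267×10¹⁷ × (6.821×10⁻⁹ − 4.318×10⁻⁹) = 3.171×10⁸ m²/s².
v = 17810 m/s = 17.81 km/s.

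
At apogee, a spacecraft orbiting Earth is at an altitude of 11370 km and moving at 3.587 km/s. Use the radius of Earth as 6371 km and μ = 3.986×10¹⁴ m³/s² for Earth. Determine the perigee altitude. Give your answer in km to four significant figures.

r_a = 6371 + 11370 = 17741 km = 1.774×10⁷ m.
Specific energy ε = v²/2 − μ/r = -1.603×10⁷ J/kg, so a = −μ/(2ε) = 1.243×10⁷ m.
The apsides satisfy r_p + r_a = 2a, so the perigee radius is 2a − r_a = 7.118×10⁶ m = 7118.0 km.
Perigee altitude = 7118.0 − 6371 = 746.98 km.

perigee altitude ≈ 747.0 km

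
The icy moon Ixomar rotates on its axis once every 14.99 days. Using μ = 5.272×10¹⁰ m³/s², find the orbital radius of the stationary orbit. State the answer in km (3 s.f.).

T = 14.99 days = 1.295×10⁶ s.
A synchronous orbit has period T, so by Kepler's third law a = (μT²/4π²)^(1/3).
μT²/4π² = 5.272×10¹⁰ × (1.295×10⁶)² / 39.48 = 2.240×10²¹ m³.
a = 1.308×10⁷ m = 13084 km.

r_sync ≈ 13100 km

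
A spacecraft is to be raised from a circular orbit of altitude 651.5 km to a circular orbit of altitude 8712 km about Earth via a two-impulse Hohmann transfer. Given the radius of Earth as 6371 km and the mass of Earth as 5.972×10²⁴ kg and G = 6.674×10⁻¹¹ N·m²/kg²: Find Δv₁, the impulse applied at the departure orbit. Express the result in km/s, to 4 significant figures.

μ = GM = 6.674×10⁻¹¹ × 5.972×10²⁴ = 3.986×10¹⁴ m³/s².
r₁ = 6371 + 651.5 = 7022.5 km = 7.0225×10⁶ m.
r₂ = 6371 + 8712 = 15083 km = 1.5083×10⁷ m.
Transfer ellipse a_t = (r₁ + r₂)/2 = 1.105×10⁷ m.
At r₁: circular v_c1 = √(μ/r₁) = 7534 m/s; transfer-perigee v_p = √[μ(2/r₁ − 1/a_t)] = 8801 m/s.
Δv₁ = v_p − v_c1 = 1267 m/s.
= 1.267 km/s.

Δv ≈ 1.267 km/s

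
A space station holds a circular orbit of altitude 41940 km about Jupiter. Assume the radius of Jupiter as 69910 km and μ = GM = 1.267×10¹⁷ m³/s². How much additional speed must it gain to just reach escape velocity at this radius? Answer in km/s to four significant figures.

r = 69910 + 41940 = 111850 km = 1.1185×10⁸ m.
Circular speed v_c = √(μ/r) = 33660 m/s.
Escape speed v_esc = √(2μ/r) = √2 × v_c = 47600 m/s.
Δv = v_esc − v_c = 13940 m/s = 13.94 km/s.

Δv ≈ 13.94 km/s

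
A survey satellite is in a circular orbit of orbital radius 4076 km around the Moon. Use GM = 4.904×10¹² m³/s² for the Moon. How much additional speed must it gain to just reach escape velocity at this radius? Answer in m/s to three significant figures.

Δv ≈ 454 m/s

r = 4076 km = 4.076×10⁶ m.
Circular speed v_c = √(μ/r) = 1097 m/s.
Escape speed v_esc = √(2μ/r) = √2 × v_c = 1551 m/s.
Δv = v_esc − v_c = 454.3 m/s.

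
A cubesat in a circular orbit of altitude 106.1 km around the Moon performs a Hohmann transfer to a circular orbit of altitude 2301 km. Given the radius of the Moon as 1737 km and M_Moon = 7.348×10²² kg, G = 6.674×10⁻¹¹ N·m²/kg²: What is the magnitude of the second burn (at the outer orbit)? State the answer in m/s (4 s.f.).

μ = GM = 6.674×10⁻¹¹ × 7.348×10²² = 4.904×10¹² m³/s².
r₁ = 1737 + 106.1 = 1843.1 km = 1.8431×10⁶ m.
r₂ = 1737 + 2301 = 4038.0 km = 4.0380×10⁶ m.
Transfer ellipse a_t = (r₁ + r₂)/2 = 2.941×10⁶ m.
At r₁: circular v_c1 = √(μ/r₁) = 1631 m/s; transfer-perilune v_p = √[μ(2/r₁ − 1/a_t)] = 1911 m/s.
At r₂: circular v_c2 = √(μ/r₂) = 1102 m/s; transfer-apolune v_a = √[μ(2/r₂ − 1/a_t)] = 872.5 m/s.
Δv₂ = v_c2 − v_a = 229.6 m/s.

Δv ≈ 229.6 m/s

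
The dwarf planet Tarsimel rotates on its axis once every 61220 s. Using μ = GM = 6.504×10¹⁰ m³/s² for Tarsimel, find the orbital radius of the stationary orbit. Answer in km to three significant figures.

A synchronous orbit has period T, so by Kepler's third law a = (μT²/4π²)^(1/3).
μT²/4π² = 6.504×10¹⁰ × (6.122×10⁴)² / 39.48 = 6.175×10¹⁸ m³.
a = 1.835×10⁶ m = 1834.6 km.

r_sync ≈ 1830 km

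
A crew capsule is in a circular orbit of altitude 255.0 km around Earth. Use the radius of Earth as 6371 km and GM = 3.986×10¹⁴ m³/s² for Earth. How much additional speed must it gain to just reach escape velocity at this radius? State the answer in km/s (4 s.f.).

r = 6371 + 255.0 = 6626.0 km = 6.6260×10⁶ m.
Circular speed v_c = √(μ/r) = 7756 m/s.
Escape speed v_esc = √(2μ/r) = √2 × v_c = 10970 m/s.
Δv = v_esc − v_c = 3213 m/s = 3.213 km/s.

Δv ≈ 3.213 km/s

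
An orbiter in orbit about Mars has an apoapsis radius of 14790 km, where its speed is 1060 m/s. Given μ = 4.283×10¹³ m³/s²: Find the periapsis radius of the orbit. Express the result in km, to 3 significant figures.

r_a = 1.479×10⁷ m.
Specific energy ε = v²/2 − μ/r = -2.334×10⁶ J/kg, so a = −μ/(2ε) = 9.175×10⁶ m.
The apsides satisfy r_p + r_a = 2a, so the periapsis radius is 2a − r_a = 3.560×10⁶ m = 3559.9 km.

periapsis radius ≈ 3560 km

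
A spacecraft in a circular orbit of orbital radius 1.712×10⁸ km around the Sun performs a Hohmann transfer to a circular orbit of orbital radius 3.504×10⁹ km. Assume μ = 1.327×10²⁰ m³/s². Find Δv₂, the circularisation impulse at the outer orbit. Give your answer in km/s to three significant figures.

r₁ = 1.712×10⁸ km = 1.712×10¹¹ m.
r₂ = 3.504×10⁹ km = 3.504×10¹² m.
Transfer ellipse a_t = (r₁ + r₂)/2 = 1.838×10¹² m.
At r₁: circular v_c1 = √(μ/r₁) = 27840 m/s; transfer-perihelion v_p = √[μ(2/r₁ − 1/a_t)] = 38450 m/s.
At r₂: circular v_c2 = √(μ/r₂) = 6154 m/s; transfer-aphelion v_a = √[μ(2/r₂ − 1/a_t)] = 1878 m/s.
Δv₂ = v_c2 − v_a = 4276 m/s.
= 4.276 km/s.

Δv ≈ 4.28 km/s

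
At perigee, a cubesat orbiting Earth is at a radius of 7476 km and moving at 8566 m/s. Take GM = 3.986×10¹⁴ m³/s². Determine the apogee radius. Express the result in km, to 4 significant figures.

r_p = 7.476×10⁶ m.
Specific energy ε = v²/2 − μ/r = -1.663×10⁷ J/kg, so a = −μ/(2ε) = 1.199×10⁷ m.
The apsides satisfy r_p + r_a = 2a, so the apogee radius is 2a − r_p = 1.649×10⁷ m = 16494 km.

apogee radius ≈ 16490 km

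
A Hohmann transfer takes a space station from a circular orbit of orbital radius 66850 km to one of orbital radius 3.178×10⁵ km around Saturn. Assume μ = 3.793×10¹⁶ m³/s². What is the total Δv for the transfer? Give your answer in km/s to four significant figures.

r₁ = 66850 km = 6.685×10⁷ m.
r₂ = 3.178×10⁵ km = 3.178×10⁸ m.
Transfer ellipse a_t = (r₁ + r₂)/2 = 1.923×10⁸ m.
At r₁: circular v_c1 = √(μ/r₁) = 23820 m/s; transfer-perikrone v_p = √[μ(2/r₁ − 1/a_t)] = 30620 m/s.
Δv₁ = v_p − v_c1 = 6800 m/s.
At r₂: circular v_c2 = √(μ/r₂) = 10920 m/s; transfer-apokrone v_a = √[μ(2/r₂ − 1/a_t)] = 6441 m/s.
Δv₂ = v_c2 − v_a = 4484 m/s.
Total Δv = Δv₁ + Δv₂ = 11280 m/s = 11.28 km/s.

Δv_total ≈ 11.28 km/s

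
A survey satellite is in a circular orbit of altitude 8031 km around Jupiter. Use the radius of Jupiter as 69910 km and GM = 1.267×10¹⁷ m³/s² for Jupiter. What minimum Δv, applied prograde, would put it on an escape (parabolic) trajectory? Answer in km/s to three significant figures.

Δv ≈ 16.7 km/s

r = 69910 + 8031 = 77941 km = 7.7941×10⁷ m.
Circular speed v_c = √(μ/r) = 40320 m/s.
Escape speed v_esc = √(2μ/r) = √2 × v_c = 57020 m/s.
Δv = v_esc − v_c = 16700 m/s = 16.70 km/s.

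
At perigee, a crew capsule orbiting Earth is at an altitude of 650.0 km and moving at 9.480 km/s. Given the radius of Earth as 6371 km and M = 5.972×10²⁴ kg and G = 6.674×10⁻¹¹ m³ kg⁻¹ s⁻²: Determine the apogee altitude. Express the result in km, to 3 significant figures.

apogee altitude ≈ 20300 km

μ = GM = 6.674×10⁻¹¹ × 5.972×10²⁴ = 3.986×10¹⁴ m³/s².
r_p = 6371 + 650.0 = 7021.0 km = 7.021×10⁶ m.
Specific energy ε = v²/2 − μ/r = -1.183×10⁷ J/kg, so a = −μ/(2ε) = 1.684×10⁷ m.
The apsides satisfy r_p + r_a = 2a, so the apogee radius is 2a − r_p = 2.666×10⁷ m = 26661 km.
Apogee altitude = 26661 − 6371 = 20290 km.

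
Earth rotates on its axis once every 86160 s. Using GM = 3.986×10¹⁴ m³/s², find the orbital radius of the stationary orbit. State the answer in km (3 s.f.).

A synchronous orbit has period T, so by Kepler's third law a = (μT²/4π²)^(1/3).
μT²/4π² = 3.986×10¹⁴ × (8.616×10⁴)² / 39.48 = 7.495×10²² m³.
a = 4.216×10⁷ m = 42163 km.

r_sync ≈ 42200 km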